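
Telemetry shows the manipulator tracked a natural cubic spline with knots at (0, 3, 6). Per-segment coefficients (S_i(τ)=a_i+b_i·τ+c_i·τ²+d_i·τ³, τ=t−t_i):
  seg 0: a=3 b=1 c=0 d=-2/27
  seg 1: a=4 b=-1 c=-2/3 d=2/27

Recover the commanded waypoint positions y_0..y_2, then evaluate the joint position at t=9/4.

y_0 = S_0(0) = a_0 = 3
y_1 = S_1(0) = a_1 = 4
y_2 = S_1(3) = -3
t_q=9/4 is in segment 0 (τ=9/4); S_0(τ)=141/32

y_0=3 y_1=4 y_2=-3
S(9/4) = 141/32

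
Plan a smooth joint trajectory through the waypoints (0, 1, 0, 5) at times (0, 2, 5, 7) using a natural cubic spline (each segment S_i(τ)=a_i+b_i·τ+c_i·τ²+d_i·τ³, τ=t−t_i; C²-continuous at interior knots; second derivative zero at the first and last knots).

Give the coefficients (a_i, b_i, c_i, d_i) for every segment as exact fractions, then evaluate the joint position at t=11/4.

  seg 0: a=0 b=475/546 c=0 d=-101/1092
  seg 1: a=1 b=-131/546 c=-101/182 d=11/63
  seg 2: a=0 b=625/546 c=185/182 d=-185/1092
S(11/4) = 3387/5824

Δ: Δ0=1/2, Δ1=-1/3, Δ2=5/2
row 1: diag=10, rhs=-5; c'=3/10, d'=-1/2
row 2: denom=10−3·3/10=91/10; d'=(17−3·-1/2)/(91/10)=185/91
back: M2=185/91
back: M1=-1/2−3/10·185/91=-101/91
M: M0=0, M1=-101/91, M2=185/91, M3=0
seg 0: a=0, c=M0/2=0, d=(M1−M0)/(6·2)=-101/1092, b=Δ0−h0·(2M0+M1)/6=475/546
seg 1: a=1, c=M1/2=-101/182, d=(M2−M1)/(6·3)=11/63, b=Δ1−h1·(2M1+M2)/6=-131/546
seg 2: a=0, c=M2/2=185/182, d=(M3−M2)/(6·2)=-185/1092, b=Δ2−h2·(2M2+M3)/6=625/546
t_q=11/4 → seg 1, τ=3/4; S=1+-131/546·τ+-101/182·τ²+11/63·τ³=3387/5824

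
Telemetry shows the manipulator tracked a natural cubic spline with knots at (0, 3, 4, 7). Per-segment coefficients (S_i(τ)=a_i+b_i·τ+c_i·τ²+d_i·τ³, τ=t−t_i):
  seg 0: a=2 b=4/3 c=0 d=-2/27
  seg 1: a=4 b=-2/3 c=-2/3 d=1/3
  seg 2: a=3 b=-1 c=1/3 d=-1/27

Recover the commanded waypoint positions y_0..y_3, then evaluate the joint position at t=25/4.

y_0=2 y_1=4 y_2=3 y_3=2
S(25/4) = 129/64

y_0 = S_0(0) = a_0 = 2
y_1 = S_1(0) = a_1 = 4
y_2 = S_2(0) = a_2 = 3
y_3 = S_2(3) = 2
t_q=25/4 is in segment 2 (τ=9/4); S_2(τ)=129/64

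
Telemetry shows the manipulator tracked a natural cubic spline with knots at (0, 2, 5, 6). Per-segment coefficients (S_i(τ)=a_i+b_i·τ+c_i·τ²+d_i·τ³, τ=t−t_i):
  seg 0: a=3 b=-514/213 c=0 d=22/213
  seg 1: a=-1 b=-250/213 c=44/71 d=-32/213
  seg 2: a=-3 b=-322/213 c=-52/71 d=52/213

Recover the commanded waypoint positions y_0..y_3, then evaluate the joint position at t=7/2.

y_0=3 y_1=-1 y_2=-3 y_3=-5
S(7/2) = -133/71

y_0 = S_0(0) = a_0 = 3
y_1 = S_1(0) = a_1 = -1
y_2 = S_2(0) = a_2 = -3
y_3 = S_2(1) = -5
t_q=7/2 is in segment 1 (τ=3/2); S_1(τ)=-133/71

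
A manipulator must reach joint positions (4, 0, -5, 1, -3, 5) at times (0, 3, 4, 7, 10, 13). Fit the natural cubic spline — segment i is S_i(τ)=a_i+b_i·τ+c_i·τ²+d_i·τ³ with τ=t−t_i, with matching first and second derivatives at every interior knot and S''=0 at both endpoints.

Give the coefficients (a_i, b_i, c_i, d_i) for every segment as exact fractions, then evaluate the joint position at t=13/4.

Δ: Δ0=-4/3, Δ1=-5, Δ2=2, Δ3=-4/3, Δ4=8/3
row 1: diag=8, rhs=-22; c'=1/8, d'=-11/4
row 2: denom=8−1·1/8=63/8; d'=(42−1·-11/4)/(63/8)=358/63
row 3: denom=12−3·8/21=76/7; d'=(-20−3·358/63)/(76/7)=-389/114
row 4: denom=12−3·21/76=849/76; d'=(24−3·-389/114)/(849/76)=2602/849
back: M4=2602/849
back: M3=-389/114−21/76·2602/849=-3616/849
back: M2=358/63−8/21·-3616/849=6202/849
back: M1=-11/4−1/8·6202/849=-3110/849
M: M0=0, M1=-3110/849, M2=6202/849, M3=-3616/849, M4=2602/849, M5=0
seg 0: a=4, c=M0/2=0, d=(M1−M0)/(6·3)=-1555/7641, b=Δ0−h0·(2M0+M1)/6=141/283
seg 1: a=0, c=M1/2=-1555/849, d=(M2−M1)/(6·1)=1552/849, b=Δ1−h1·(2M1+M2)/6=-1414/283
seg 2: a=-5, c=M2/2=3101/849, d=(M3−M2)/(6·3)=-4909/7641, b=Δ2−h2·(2M2+M3)/6=-2696/849
seg 3: a=1, c=M3/2=-1808/849, d=(M4−M3)/(6·3)=3109/7641, b=Δ3−h3·(2M3+M4)/6=1183/849
seg 4: a=-3, c=M4/2=1301/849, d=(M5−M4)/(6·3)=-1301/7641, b=Δ4−h4·(2M4+M5)/6=-338/849
t_q=13/4 → seg 1, τ=1/4; S=0+-1414/283·τ+-1555/849·τ²+1552/849·τ³=-6045/4528

  seg 0: a=4 b=141/283 c=0 d=-1555/7641
  seg 1: a=0 b=-1414/283 c=-1555/849 d=1552/849
  seg 2: a=-5 b=-2696/849 c=3101/849 d=-4909/7641
  seg 3: a=1 b=1183/849 c=-1808/849 d=3109/7641
  seg 4: a=-3 b=-338/849 c=1301/849 d=-1301/7641
S(13/4) = -6045/4528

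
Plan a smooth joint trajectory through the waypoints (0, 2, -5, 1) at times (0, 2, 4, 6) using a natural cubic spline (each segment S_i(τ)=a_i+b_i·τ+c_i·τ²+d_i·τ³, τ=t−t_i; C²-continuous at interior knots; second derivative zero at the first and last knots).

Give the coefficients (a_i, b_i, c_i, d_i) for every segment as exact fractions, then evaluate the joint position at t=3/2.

  seg 0: a=0 b=79/30 c=0 d=-49/120
  seg 1: a=2 b=-34/15 c=-49/20 d=11/12
  seg 2: a=-5 b=-16/15 c=61/20 d=-61/120
S(3/2) = 823/320

Δ: Δ0=1, Δ1=-7/2, Δ2=3
row 1: diag=8, rhs=-27; c'=1/4, d'=-27/8
row 2: denom=8−2·1/4=15/2; d'=(39−2·-27/8)/(15/2)=61/10
back: M2=61/10
back: M1=-27/8−1/4·61/10=-49/10
M: M0=0, M1=-49/10, M2=61/10, M3=0
seg 0: a=0, c=M0/2=0, d=(M1−M0)/(6·2)=-49/120, b=Δ0−h0·(2M0+M1)/6=79/30
seg 1: a=2, c=M1/2=-49/20, d=(M2−M1)/(6·2)=11/12, b=Δ1−h1·(2M1+M2)/6=-34/15
seg 2: a=-5, c=M2/2=61/20, d=(M3−M2)/(6·2)=-61/120, b=Δ2−h2·(2M2+M3)/6=-16/15
t_q=3/2 → seg 0, τ=3/2; S=0+79/30·τ+0·τ²+-49/120·τ³=823/320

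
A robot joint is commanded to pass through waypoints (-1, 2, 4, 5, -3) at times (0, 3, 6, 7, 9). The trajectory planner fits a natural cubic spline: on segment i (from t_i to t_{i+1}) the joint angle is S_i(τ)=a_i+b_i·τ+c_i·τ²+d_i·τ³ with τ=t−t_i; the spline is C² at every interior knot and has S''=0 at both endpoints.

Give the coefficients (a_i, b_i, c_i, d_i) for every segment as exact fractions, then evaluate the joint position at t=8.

  seg 0: a=-1 b=62/51 c=0 d=-11/459
  seg 1: a=2 b=29/51 c=-11/51 d=38/459
  seg 2: a=4 b=77/51 c=9/17 d=-53/51
  seg 3: a=5 b=-28/51 c=-44/17 d=22/51
S(8) = 39/17

Δ: Δ0=1, Δ1=2/3, Δ2=1, Δ3=-4
row 1: diag=12, rhs=-2; c'=1/4, d'=-1/6
row 2: denom=8−3·1/4=29/4; d'=(2−3·-1/6)/(29/4)=10/29
row 3: denom=6−1·4/29=170/29; d'=(-30−1·10/29)/(170/29)=-88/17
back: M3=-88/17
back: M2=10/29−4/29·-88/17=18/17
back: M1=-1/6−1/4·18/17=-22/51
M: M0=0, M1=-22/51, M2=18/17, M3=-88/17, M4=0
seg 0: a=-1, c=M0/2=0, d=(M1−M0)/(6·3)=-11/459, b=Δ0−h0·(2M0+M1)/6=62/51
seg 1: a=2, c=M1/2=-11/51, d=(M2−M1)/(6·3)=38/459, b=Δ1−h1·(2M1+M2)/6=29/51
seg 2: a=4, c=M2/2=9/17, d=(M3−M2)/(6·1)=-53/51, b=Δ2−h2·(2M2+M3)/6=77/51
seg 3: a=5, c=M3/2=-44/17, d=(M4−M3)/(6·2)=22/51, b=Δ3−h3·(2M3+M4)/6=-28/51
t_q=8 → seg 3, τ=1; S=5+-28/51·τ+-44/17·τ²+22/51·τ³=39/17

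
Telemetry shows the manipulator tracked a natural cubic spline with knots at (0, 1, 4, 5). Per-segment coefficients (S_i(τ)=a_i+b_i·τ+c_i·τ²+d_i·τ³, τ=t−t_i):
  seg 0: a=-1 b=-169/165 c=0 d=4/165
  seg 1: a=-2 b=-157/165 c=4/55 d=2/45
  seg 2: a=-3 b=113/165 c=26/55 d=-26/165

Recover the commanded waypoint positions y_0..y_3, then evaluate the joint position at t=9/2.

y_0=-1 y_1=-2 y_2=-3 y_3=-2
S(9/2) = -563/220

y_0 = S_0(0) = a_0 = -1
y_1 = S_1(0) = a_1 = -2
y_2 = S_2(0) = a_2 = -3
y_3 = S_2(1) = -2
t_q=9/2 is in segment 2 (τ=1/2); S_2(τ)=-563/220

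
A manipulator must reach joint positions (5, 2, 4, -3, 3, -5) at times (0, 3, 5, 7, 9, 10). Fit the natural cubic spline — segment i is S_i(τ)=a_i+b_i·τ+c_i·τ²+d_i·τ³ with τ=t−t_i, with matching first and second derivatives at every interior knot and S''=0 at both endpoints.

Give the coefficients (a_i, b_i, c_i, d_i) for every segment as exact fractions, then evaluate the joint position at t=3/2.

  seg 0: a=5 b=-437/194 c=0 d=27/194
  seg 1: a=2 b=146/97 c=243/194 d=-73/97
  seg 2: a=4 b=-244/97 c=-633/194 d=1075/776
  seg 3: a=-3 b=205/194 c=1959/388 d=-791/388
  seg 4: a=3 b=-623/194 c=-2787/388 d=929/388
S(3/2) = 3245/1552

Δ: Δ0=-1, Δ1=1, Δ2=-7/2, Δ3=3, Δ4=-8
row 1: diag=10, rhs=12; c'=1/5, d'=6/5
row 2: denom=8−2·1/5=38/5; d'=(-27−2·6/5)/(38/5)=-147/38
row 3: denom=8−2·5/19=142/19; d'=(39−2·-147/38)/(142/19)=444/71
row 4: denom=6−2·19/71=388/71; d'=(-66−2·444/71)/(388/71)=-2787/194
back: M4=-2787/194
back: M3=444/71−19/71·-2787/194=1959/194
back: M2=-147/38−5/19·1959/194=-633/97
back: M1=6/5−1/5·-633/97=243/97
M: M0=0, M1=243/97, M2=-633/97, M3=1959/194, M4=-2787/194, M5=0
seg 0: a=5, c=M0/2=0, d=(M1−M0)/(6·3)=27/194, b=Δ0−h0·(2M0+M1)/6=-437/194
seg 1: a=2, c=M1/2=243/194, d=(M2−M1)/(6·2)=-73/97, b=Δ1−h1·(2M1+M2)/6=146/97
seg 2: a=4, c=M2/2=-633/194, d=(M3−M2)/(6·2)=1075/776, b=Δ2−h2·(2M2+M3)/6=-244/97
seg 3: a=-3, c=M3/2=1959/388, d=(M4−M3)/(6·2)=-791/388, b=Δ3−h3·(2M3+M4)/6=205/194
seg 4: a=3, c=M4/2=-2787/388, d=(M5−M4)/(6·1)=929/388, b=Δ4−h4·(2M4+M5)/6=-623/194
t_q=3/2 → seg 0, τ=3/2; S=5+-437/194·τ+0·τ²+27/194·τ³=3245/1552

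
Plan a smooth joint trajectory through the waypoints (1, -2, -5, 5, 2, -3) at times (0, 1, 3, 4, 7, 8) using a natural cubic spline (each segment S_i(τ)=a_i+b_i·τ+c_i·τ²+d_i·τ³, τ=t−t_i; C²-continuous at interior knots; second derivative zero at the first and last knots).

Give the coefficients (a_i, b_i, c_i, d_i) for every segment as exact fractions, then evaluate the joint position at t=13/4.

  seg 0: a=1 b=-2101/856 c=0 d=-467/856
  seg 1: a=-2 b=-1751/428 c=-1401/856 d=1255/856
  seg 2: a=-5 b=2977/428 c=6129/856 d=-3523/856
  seg 3: a=5 b=7643/856 c=-555/107 d=1607/2568
  seg 4: a=2 b=-2267/428 c=381/856 d=-127/856
S(13/4) = -157663/54784

Δ: Δ0=-3, Δ1=-3/2, Δ2=10, Δ3=-1, Δ4=-5
row 1: diag=6, rhs=9; c'=1/3, d'=3/2
row 2: denom=6−2·1/3=16/3; d'=(69−2·3/2)/(16/3)=99/8
row 3: denom=8−1·3/16=125/16; d'=(-66−1·99/8)/(125/16)=-1254/125
row 4: denom=8−3·48/125=856/125; d'=(-24−3·-1254/125)/(856/125)=381/428
back: M4=381/428
back: M3=-1254/125−48/125·381/428=-1110/107
back: M2=99/8−3/16·-1110/107=6129/428
back: M1=3/2−1/3·6129/428=-1401/428
M: M0=0, M1=-1401/428, M2=6129/428, M3=-1110/107, M4=381/428, M5=0
seg 0: a=1, c=M0/2=0, d=(M1−M0)/(6·1)=-467/856, b=Δ0−h0·(2M0+M1)/6=-2101/856
seg 1: a=-2, c=M1/2=-1401/856, d=(M2−M1)/(6·2)=1255/856, b=Δ1−h1·(2M1+M2)/6=-1751/428
seg 2: a=-5, c=M2/2=6129/856, d=(M3−M2)/(6·1)=-3523/856, b=Δ2−h2·(2M2+M3)/6=2977/428
seg 3: a=5, c=M3/2=-555/107, d=(M4−M3)/(6·3)=1607/2568, b=Δ3−h3·(2M3+M4)/6=7643/856
seg 4: a=2, c=M4/2=381/856, d=(M5−M4)/(6·1)=-127/856, b=Δ4−h4·(2M4+M5)/6=-2267/428
t_q=13/4 → seg 2, τ=1/4; S=-5+2977/428·τ+6129/856·τ²+-3523/856·τ³=-157663/54784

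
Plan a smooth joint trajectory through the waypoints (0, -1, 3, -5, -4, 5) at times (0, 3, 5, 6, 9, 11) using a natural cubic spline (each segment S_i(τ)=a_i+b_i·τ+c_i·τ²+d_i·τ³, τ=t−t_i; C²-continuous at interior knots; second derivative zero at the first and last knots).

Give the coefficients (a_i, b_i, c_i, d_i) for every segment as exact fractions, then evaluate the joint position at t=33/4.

  seg 0: a=0 b=-2963/1292 c=0 d=7597/34884
  seg 1: a=-1 b=2317/646 c=7597/3876 d=-1334/969
  seg 2: a=3 b=-9871/1938 c=-24419/3876 d=13153/3876
  seg 3: a=-5 b=-571/76 c=3760/969 d=-14707/34884
  seg 4: a=-4 b=2833/646 c=111/1292 d=-37/2584
S(33/4) = -584017/82688

Δ: Δ0=-1/3, Δ1=2, Δ2=-8, Δ3=1/3, Δ4=9/2
row 1: diag=10, rhs=14; c'=1/5, d'=7/5
row 2: denom=6−2·1/5=28/5; d'=(-60−2·7/5)/(28/5)=-157/14
row 3: denom=8−1·5/28=219/28; d'=(50−1·-157/14)/(219/28)=1714/219
row 4: denom=10−3·28/73=646/73; d'=(25−3·1714/219)/(646/73)=111/646
back: M4=111/646
back: M3=1714/219−28/73·111/646=7520/969
back: M2=-157/14−5/28·7520/969=-24419/1938
back: M1=7/5−1/5·-24419/1938=7597/1938
M: M0=0, M1=7597/1938, M2=-24419/1938, M3=7520/969, M4=111/646, M5=0
seg 0: a=0, c=M0/2=0, d=(M1−M0)/(6·3)=7597/34884, b=Δ0−h0·(2M0+M1)/6=-2963/1292
seg 1: a=-1, c=M1/2=7597/3876, d=(M2−M1)/(6·2)=-1334/969, b=Δ1−h1·(2M1+M2)/6=2317/646
seg 2: a=3, c=M2/2=-24419/3876, d=(M3−M2)/(6·1)=13153/3876, b=Δ2−h2·(2M2+M3)/6=-9871/1938
seg 3: a=-5, c=M3/2=3760/969, d=(M4−M3)/(6·3)=-14707/34884, b=Δ3−h3·(2M3+M4)/6=-571/76
seg 4: a=-4, c=M4/2=111/1292, d=(M5−M4)/(6·2)=-37/2584, b=Δ4−h4·(2M4+M5)/6=2833/646
t_q=33/4 → seg 3, τ=9/4; S=-5+-571/76·τ+3760/969·τ²+-14707/34884·τ³=-584017/82688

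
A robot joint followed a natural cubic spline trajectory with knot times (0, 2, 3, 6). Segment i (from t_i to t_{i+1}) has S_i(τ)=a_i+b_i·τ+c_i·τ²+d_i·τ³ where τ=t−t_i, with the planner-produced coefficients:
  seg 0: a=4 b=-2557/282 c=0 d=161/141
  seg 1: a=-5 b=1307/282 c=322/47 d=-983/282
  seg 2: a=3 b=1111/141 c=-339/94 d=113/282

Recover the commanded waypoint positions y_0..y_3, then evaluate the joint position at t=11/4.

y_0=4 y_1=-5 y_2=3 y_3=5
S(11/4) = 5169/6016

y_0 = S_0(0) = a_0 = 4
y_1 = S_1(0) = a_1 = -5
y_2 = S_2(0) = a_2 = 3
y_3 = S_2(3) = 5
t_q=11/4 is in segment 1 (τ=3/4); S_1(τ)=5169/6016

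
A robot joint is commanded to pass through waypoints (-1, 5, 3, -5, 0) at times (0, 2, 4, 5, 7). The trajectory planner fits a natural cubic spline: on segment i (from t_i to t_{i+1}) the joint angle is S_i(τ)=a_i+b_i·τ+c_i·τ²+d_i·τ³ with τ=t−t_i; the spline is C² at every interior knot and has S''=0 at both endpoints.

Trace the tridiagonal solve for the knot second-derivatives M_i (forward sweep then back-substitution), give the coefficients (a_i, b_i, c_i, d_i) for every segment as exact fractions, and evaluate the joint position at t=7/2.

  seg 0: a=-1 b=419/128 c=0 d=-35/512
  seg 1: a=5 b=157/64 c=-105/256 d=-337/512
  seg 2: a=3 b=-907/128 c=-279/64 d=441/128
  seg 3: a=-5 b=-175/32 c=765/128 d=-255/256
S(7/2) = 22673/4096

Δ: Δ0=3, Δ1=-1, Δ2=-8, Δ3=5/2
row 1: diag=8, rhs=-24; c'=1/4, d'=-3
row 2: denom=6−2·1/4=11/2; d'=(-42−2·-3)/(11/2)=-72/11
row 3: denom=6−1·2/11=64/11; d'=(63−1·-72/11)/(64/11)=765/64
back: M3=765/64
back: M2=-72/11−2/11·765/64=-279/32
back: M1=-3−1/4·-279/32=-105/128
M: M0=0, M1=-105/128, M2=-279/32, M3=765/64, M4=0
seg 0: a=-1, c=M0/2=0, d=(M1−M0)/(6·2)=-35/512, b=Δ0−h0·(2M0+M1)/6=419/128
seg 1: a=5, c=M1/2=-105/256, d=(M2−M1)/(6·2)=-337/512, b=Δ1−h1·(2M1+M2)/6=157/64
seg 2: a=3, c=M2/2=-279/64, d=(M3−M2)/(6·1)=441/128, b=Δ2−h2·(2M2+M3)/6=-907/128
seg 3: a=-5, c=M3/2=765/128, d=(M4−M3)/(6·2)=-255/256, b=Δ3−h3·(2M3+M4)/6=-175/32
t_q=7/2 → seg 1, τ=3/2; S=5+157/64·τ+-105/256·τ²+-337/512·τ³=22673/4096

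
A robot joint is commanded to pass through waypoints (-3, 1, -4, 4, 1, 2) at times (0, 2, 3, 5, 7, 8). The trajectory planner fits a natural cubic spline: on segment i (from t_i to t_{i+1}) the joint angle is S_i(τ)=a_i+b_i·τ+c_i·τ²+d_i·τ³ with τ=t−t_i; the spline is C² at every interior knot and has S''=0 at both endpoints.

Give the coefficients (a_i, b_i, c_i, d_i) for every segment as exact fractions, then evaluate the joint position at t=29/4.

Δ: Δ0=2, Δ1=-5, Δ2=4, Δ3=-3/2, Δ4=1
row 1: diag=6, rhs=-42; c'=1/6, d'=-7
row 2: denom=6−1·1/6=35/6; d'=(54−1·-7)/(35/6)=366/35
row 3: denom=8−2·12/35=256/35; d'=(-33−2·366/35)/(256/35)=-1887/256
row 4: denom=6−2·35/128=349/64; d'=(15−2·-1887/256)/(349/64)=3807/698
back: M4=3807/698
back: M3=-1887/256−35/128·3807/698=-3093/349
back: M2=366/35−12/35·-3093/349=4710/349
back: M1=-7−1/6·4710/349=-3228/349
M: M0=0, M1=-3228/349, M2=4710/349, M3=-3093/349, M4=3807/698, M5=0
seg 0: a=-3, c=M0/2=0, d=(M1−M0)/(6·2)=-269/349, b=Δ0−h0·(2M0+M1)/6=1774/349
seg 1: a=1, c=M1/2=-1614/349, d=(M2−M1)/(6·1)=1323/349, b=Δ1−h1·(2M1+M2)/6=-1454/349
seg 2: a=-4, c=M2/2=2355/349, d=(M3−M2)/(6·2)=-2601/1396, b=Δ2−h2·(2M2+M3)/6=-713/349
seg 3: a=4, c=M3/2=-3093/698, d=(M4−M3)/(6·2)=3331/2792, b=Δ3−h3·(2M3+M4)/6=904/349
seg 4: a=1, c=M4/2=3807/1396, d=(M5−M4)/(6·1)=-1269/1396, b=Δ4−h4·(2M4+M5)/6=-571/698
t_q=29/4 → seg 4, τ=1/4; S=1+-571/698·τ+3807/1396·τ²+-1269/1396·τ³=85031/89344

  seg 0: a=-3 b=1774/349 c=0 d=-269/349
  seg 1: a=1 b=-1454/349 c=-1614/349 d=1323/349
  seg 2: a=-4 b=-713/349 c=2355/349 d=-2601/1396
  seg 3: a=4 b=904/349 c=-3093/698 d=3331/2792
  seg 4: a=1 b=-571/698 c=3807/1396 d=-1269/1396
S(29/4) = 85031/89344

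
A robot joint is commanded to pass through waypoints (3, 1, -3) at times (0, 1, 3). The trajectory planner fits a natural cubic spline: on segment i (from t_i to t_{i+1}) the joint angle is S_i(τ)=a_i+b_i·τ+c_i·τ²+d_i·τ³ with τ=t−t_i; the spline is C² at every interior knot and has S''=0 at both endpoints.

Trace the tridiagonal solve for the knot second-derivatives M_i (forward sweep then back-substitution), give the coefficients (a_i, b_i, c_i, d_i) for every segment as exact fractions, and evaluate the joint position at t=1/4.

  seg 0: a=3 b=-2 c=0 d=0
  seg 1: a=1 b=-2 c=0 d=0
S(1/4) = 5/2

Δ: Δ0=-2, Δ1=-2
row 1: diag=6, rhs=0; c'=1/3, d'=0
back: M1=0
M: M0=0, M1=0, M2=0
seg 0: a=3, c=M0/2=0, d=(M1−M0)/(6·1)=0, b=Δ0−h0·(2M0+M1)/6=-2
seg 1: a=1, c=M1/2=0, d=(M2−M1)/(6·2)=0, b=Δ1−h1·(2M1+M2)/6=-2
t_q=1/4 → seg 0, τ=1/4; S=3+-2·τ+0·τ²+0·τ³=5/2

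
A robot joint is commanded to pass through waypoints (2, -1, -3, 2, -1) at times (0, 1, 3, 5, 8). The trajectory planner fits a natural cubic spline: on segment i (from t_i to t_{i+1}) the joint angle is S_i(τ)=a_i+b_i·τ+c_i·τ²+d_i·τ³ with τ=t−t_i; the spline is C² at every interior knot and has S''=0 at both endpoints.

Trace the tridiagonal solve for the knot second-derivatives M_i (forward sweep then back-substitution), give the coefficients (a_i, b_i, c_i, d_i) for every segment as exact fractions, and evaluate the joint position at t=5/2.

  seg 0: a=2 b=-329/104 c=0 d=17/104
  seg 1: a=-1 b=-139/52 c=51/104 d=9/52
  seg 2: a=-3 b=71/52 c=159/104 d=-25/52
  seg 3: a=2 b=89/52 c=-141/104 d=47/312
S(5/2) = -691/208

Δ: Δ0=-3, Δ1=-1, Δ2=5/2, Δ3=-1
row 1: diag=6, rhs=12; c'=1/3, d'=2
row 2: denom=8−2·1/3=22/3; d'=(21−2·2)/(22/3)=51/22
row 3: denom=10−2·3/11=104/11; d'=(-21−2·51/22)/(104/11)=-141/52
back: M3=-141/52
back: M2=51/22−3/11·-141/52=159/52
back: M1=2−1/3·159/52=51/52
M: M0=0, M1=51/52, M2=159/52, M3=-141/52, M4=0
seg 0: a=2, c=M0/2=0, d=(M1−M0)/(6·1)=17/104, b=Δ0−h0·(2M0+M1)/6=-329/104
seg 1: a=-1, c=M1/2=51/104, d=(M2−M1)/(6·2)=9/52, b=Δ1−h1·(2M1+M2)/6=-139/52
seg 2: a=-3, c=M2/2=159/104, d=(M3−M2)/(6·2)=-25/52, b=Δ2−h2·(2M2+M3)/6=71/52
seg 3: a=2, c=M3/2=-141/104, d=(M4−M3)/(6·3)=47/312, b=Δ3−h3·(2M3+M4)/6=89/52
t_q=5/2 → seg 1, τ=3/2; S=-1+-139/52·τ+51/104·τ²+9/52·τ³=-691/208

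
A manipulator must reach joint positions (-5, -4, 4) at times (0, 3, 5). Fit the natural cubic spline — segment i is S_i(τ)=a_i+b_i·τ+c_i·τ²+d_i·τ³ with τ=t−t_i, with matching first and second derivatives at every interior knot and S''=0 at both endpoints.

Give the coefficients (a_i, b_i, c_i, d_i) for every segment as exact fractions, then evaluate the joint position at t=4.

Δ: Δ0=1/3, Δ1=4
row 1: diag=10, rhs=22; c'=1/5, d'=11/5
back: M1=11/5
M: M0=0, M1=11/5, M2=0
seg 0: a=-5, c=M0/2=0, d=(M1−M0)/(6·3)=11/90, b=Δ0−h0·(2M0+M1)/6=-23/30
seg 1: a=-4, c=M1/2=11/10, d=(M2−M1)/(6·2)=-11/60, b=Δ1−h1·(2M1+M2)/6=38/15
t_q=4 → seg 1, τ=1; S=-4+38/15·τ+11/10·τ²+-11/60·τ³=-11/20

  seg 0: a=-5 b=-23/30 c=0 d=11/90
  seg 1: a=-4 b=38/15 c=11/10 d=-11/60
S(4) = -11/20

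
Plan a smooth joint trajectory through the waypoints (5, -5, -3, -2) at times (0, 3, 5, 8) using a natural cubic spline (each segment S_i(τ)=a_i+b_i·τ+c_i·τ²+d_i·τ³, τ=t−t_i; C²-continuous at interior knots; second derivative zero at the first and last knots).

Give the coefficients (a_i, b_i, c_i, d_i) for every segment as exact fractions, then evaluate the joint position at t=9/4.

Δ: Δ0=-10/3, Δ1=1, Δ2=1/3
row 1: diag=10, rhs=26; c'=1/5, d'=13/5
row 2: denom=10−2·1/5=48/5; d'=(-4−2·13/5)/(48/5)=-23/24
back: M2=-23/24
back: M1=13/5−1/5·-23/24=67/24
M: M0=0, M1=67/24, M2=-23/24, M3=0
seg 0: a=5, c=M0/2=0, d=(M1−M0)/(6·3)=67/432, b=Δ0−h0·(2M0+M1)/6=-227/48
seg 1: a=-5, c=M1/2=67/48, d=(M2−M1)/(6·2)=-5/16, b=Δ1−h1·(2M1+M2)/6=-13/24
seg 2: a=-3, c=M2/2=-23/48, d=(M3−M2)/(6·3)=23/432, b=Δ2−h2·(2M2+M3)/6=31/24
t_q=9/4 → seg 0, τ=9/4; S=5+-227/48·τ+0·τ²+67/432·τ³=-3967/1024

  seg 0: a=5 b=-227/48 c=0 d=67/432
  seg 1: a=-5 b=-13/24 c=67/48 d=-5/16
  seg 2: a=-3 b=31/24 c=-23/48 d=23/432
S(9/4) = -3967/1024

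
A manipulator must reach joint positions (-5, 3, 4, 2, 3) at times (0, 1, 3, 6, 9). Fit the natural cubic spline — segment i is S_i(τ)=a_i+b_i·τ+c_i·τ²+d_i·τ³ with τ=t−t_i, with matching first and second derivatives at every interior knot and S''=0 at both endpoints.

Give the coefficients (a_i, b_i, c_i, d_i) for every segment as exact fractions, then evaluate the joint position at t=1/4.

  seg 0: a=-5 b=11485/1236 c=0 d=-1597/1236
  seg 1: a=3 b=3347/618 c=-1597/412 d=1753/2472
  seg 2: a=4 b=-488/309 c=39/103 d=-23/927
  seg 3: a=2 b=7/309 c=16/103 d=-16/927
S(1/4) = -71119/26368

Δ: Δ0=8, Δ1=1/2, Δ2=-2/3, Δ3=1/3
row 1: diag=6, rhs=-45; c'=1/3, d'=-15/2
row 2: denom=10−2·1/3=28/3; d'=(-7−2·-15/2)/(28/3)=6/7
row 3: denom=12−3·9/28=309/28; d'=(6−3·6/7)/(309/28)=32/103
back: M3=32/103
back: M2=6/7−9/28·32/103=78/103
back: M1=-15/2−1/3·78/103=-1597/206
M: M0=0, M1=-1597/206, M2=78/103, M3=32/103, M4=0
seg 0: a=-5, c=M0/2=0, d=(M1−M0)/(6·1)=-1597/1236, b=Δ0−h0·(2M0+M1)/6=11485/1236
seg 1: a=3, c=M1/2=-1597/412, d=(M2−M1)/(6·2)=1753/2472, b=Δ1−h1·(2M1+M2)/6=3347/618
seg 2: a=4, c=M2/2=39/103, d=(M3−M2)/(6·3)=-23/927, b=Δ2−h2·(2M2+M3)/6=-488/309
seg 3: a=2, c=M3/2=16/103, d=(M4−M3)/(6·3)=-16/927, b=Δ3−h3·(2M3+M4)/6=7/309
t_q=1/4 → seg 0, τ=1/4; S=-5+11485/1236·τ+0·τ²+-1597/1236·τ³=-71119/26368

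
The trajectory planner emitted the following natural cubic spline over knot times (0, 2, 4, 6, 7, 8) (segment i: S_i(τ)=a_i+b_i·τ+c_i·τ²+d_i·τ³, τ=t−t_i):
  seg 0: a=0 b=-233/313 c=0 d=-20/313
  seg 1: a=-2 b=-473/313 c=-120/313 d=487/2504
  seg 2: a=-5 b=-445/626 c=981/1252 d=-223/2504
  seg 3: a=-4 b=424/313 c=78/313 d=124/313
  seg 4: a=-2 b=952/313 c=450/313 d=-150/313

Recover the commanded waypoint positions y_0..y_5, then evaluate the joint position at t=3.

y_0=0 y_1=-2 y_2=-5 y_3=-4 y_4=-2 y_5=2
S(3) = -9265/2504

y_0 = S_0(0) = a_0 = 0
y_1 = S_1(0) = a_1 = -2
y_2 = S_2(0) = a_2 = -5
y_3 = S_3(0) = a_3 = -4
y_4 = S_4(0) = a_4 = -2
y_5 = S_4(1) = 2
t_q=3 is in segment 1 (τ=1); S_1(τ)=-9265/2504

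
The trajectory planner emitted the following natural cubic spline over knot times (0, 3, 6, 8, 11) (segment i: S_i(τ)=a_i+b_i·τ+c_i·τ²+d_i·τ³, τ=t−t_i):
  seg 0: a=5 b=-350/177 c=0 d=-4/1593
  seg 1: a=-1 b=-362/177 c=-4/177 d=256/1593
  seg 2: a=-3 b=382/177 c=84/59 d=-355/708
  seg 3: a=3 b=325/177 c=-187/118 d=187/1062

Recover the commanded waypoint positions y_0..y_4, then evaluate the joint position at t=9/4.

y_0=5 y_1=-1 y_2=-3 y_3=3 y_4=-1
S(9/4) = 493/944

y_0 = S_0(0) = a_0 = 5
y_1 = S_1(0) = a_1 = -1
y_2 = S_2(0) = a_2 = -3
y_3 = S_3(0) = a_3 = 3
y_4 = S_3(3) = -1
t_q=9/4 is in segment 0 (τ=9/4); S_0(τ)=493/944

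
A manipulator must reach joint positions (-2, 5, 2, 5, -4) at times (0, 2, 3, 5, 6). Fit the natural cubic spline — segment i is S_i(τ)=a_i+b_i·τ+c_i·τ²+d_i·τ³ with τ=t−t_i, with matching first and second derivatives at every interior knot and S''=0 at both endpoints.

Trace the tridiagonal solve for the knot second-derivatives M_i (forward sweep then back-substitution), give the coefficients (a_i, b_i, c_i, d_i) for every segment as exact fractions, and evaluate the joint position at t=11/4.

Δ: Δ0=7/2, Δ1=-3, Δ2=3/2, Δ3=-9
row 1: diag=6, rhs=-39; c'=1/6, d'=-13/2
row 2: denom=6−1·1/6=35/6; d'=(27−1·-13/2)/(35/6)=201/35
row 3: denom=6−2·12/35=186/35; d'=(-63−2·201/35)/(186/35)=-869/62
back: M3=-869/62
back: M2=201/35−12/35·-869/62=327/31
back: M1=-13/2−1/6·327/31=-256/31
M: M0=0, M1=-256/31, M2=327/31, M3=-869/62, M4=0
seg 0: a=-2, c=M0/2=0, d=(M1−M0)/(6·2)=-64/93, b=Δ0−h0·(2M0+M1)/6=1163/186
seg 1: a=5, c=M1/2=-128/31, d=(M2−M1)/(6·1)=583/186, b=Δ1−h1·(2M1+M2)/6=-373/186
seg 2: a=2, c=M2/2=327/62, d=(M3−M2)/(6·2)=-1523/744, b=Δ2−h2·(2M2+M3)/6=-80/93
seg 3: a=5, c=M3/2=-869/124, d=(M4−M3)/(6·1)=869/372, b=Δ3−h3·(2M3+M4)/6=-805/186
t_q=11/4 → seg 1, τ=3/4; S=5+-373/186·τ+-128/31·τ²+583/186·τ³=9903/3968

  seg 0: a=-2 b=1163/186 c=0 d=-64/93
  seg 1: a=5 b=-373/186 c=-128/31 d=583/186
  seg 2: a=2 b=-80/93 c=327/62 d=-1523/744
  seg 3: a=5 b=-805/186 c=-869/124 d=869/372
S(11/4) = 9903/3968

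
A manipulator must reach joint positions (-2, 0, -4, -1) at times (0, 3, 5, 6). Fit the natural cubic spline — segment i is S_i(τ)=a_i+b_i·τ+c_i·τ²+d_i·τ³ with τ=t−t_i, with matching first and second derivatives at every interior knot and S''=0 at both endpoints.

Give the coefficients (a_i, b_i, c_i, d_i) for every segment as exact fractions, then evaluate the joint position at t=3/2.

Δ: Δ0=2/3, Δ1=-2, Δ2=3
row 1: diag=10, rhs=-16; c'=1/5, d'=-8/5
row 2: denom=6−2·1/5=28/5; d'=(30−2·-8/5)/(28/5)=83/14
back: M2=83/14
back: M1=-8/5−1/5·83/14=-39/14
M: M0=0, M1=-39/14, M2=83/14, M3=0
seg 0: a=-2, c=M0/2=0, d=(M1−M0)/(6·3)=-13/84, b=Δ0−h0·(2M0+M1)/6=173/84
seg 1: a=0, c=M1/2=-39/28, d=(M2−M1)/(6·2)=61/84, b=Δ1−h1·(2M1+M2)/6=-89/42
seg 2: a=-4, c=M2/2=83/28, d=(M3−M2)/(6·1)=-83/84, b=Δ2−h2·(2M2+M3)/6=43/42
t_q=3/2 → seg 0, τ=3/2; S=-2+173/84·τ+0·τ²+-13/84·τ³=127/224

  seg 0: a=-2 b=173/84 c=0 d=-13/84
  seg 1: a=0 b=-89/42 c=-39/28 d=61/84
  seg 2: a=-4 b=43/42 c=83/28 d=-83/84
S(3/2) = 127/224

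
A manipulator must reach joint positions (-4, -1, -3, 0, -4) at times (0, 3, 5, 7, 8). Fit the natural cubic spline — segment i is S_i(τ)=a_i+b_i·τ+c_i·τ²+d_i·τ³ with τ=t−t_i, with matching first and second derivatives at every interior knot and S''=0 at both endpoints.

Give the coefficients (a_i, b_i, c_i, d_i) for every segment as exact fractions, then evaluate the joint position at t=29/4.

  seg 0: a=-4 b=209/104 c=0 d=-35/312
  seg 1: a=-1 b=-53/52 c=-105/104 d=53/104
  seg 2: a=-3 b=55/52 c=213/104 d=-95/104
  seg 3: a=0 b=-89/52 c=-357/104 d=119/104
S(29/4) = -4157/6656

Δ: Δ0=1, Δ1=-1, Δ2=3/2, Δ3=-4
row 1: diag=10, rhs=-12; c'=1/5, d'=-6/5
row 2: denom=8−2·1/5=38/5; d'=(15−2·-6/5)/(38/5)=87/38
row 3: denom=6−2·5/19=104/19; d'=(-33−2·87/38)/(104/19)=-357/52
back: M3=-357/52
back: M2=87/38−5/19·-357/52=213/52
back: M1=-6/5−1/5·213/52=-105/52
M: M0=0, M1=-105/52, M2=213/52, M3=-357/52, M4=0
seg 0: a=-4, c=M0/2=0, d=(M1−M0)/(6·3)=-35/312, b=Δ0−h0·(2M0+M1)/6=209/104
seg 1: a=-1, c=M1/2=-105/104, d=(M2−M1)/(6·2)=53/104, b=Δ1−h1·(2M1+M2)/6=-53/52
seg 2: a=-3, c=M2/2=213/104, d=(M3−M2)/(6·2)=-95/104, b=Δ2−h2·(2M2+M3)/6=55/52
seg 3: a=0, c=M3/2=-357/104, d=(M4−M3)/(6·1)=119/104, b=Δ3−h3·(2M3+M4)/6=-89/52
t_q=29/4 → seg 3, τ=1/4; S=0+-89/52·τ+-357/104·τ²+119/104·τ³=-4157/6656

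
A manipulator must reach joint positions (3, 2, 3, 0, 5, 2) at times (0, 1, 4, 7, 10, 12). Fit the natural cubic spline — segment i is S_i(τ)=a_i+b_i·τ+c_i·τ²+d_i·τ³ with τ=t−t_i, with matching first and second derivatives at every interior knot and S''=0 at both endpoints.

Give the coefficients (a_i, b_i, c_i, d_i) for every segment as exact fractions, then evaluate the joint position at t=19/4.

  seg 0: a=3 b=-2525/1986 c=0 d=539/1986
  seg 1: a=2 b=-454/993 c=539/662 d=-3281/17874
  seg 2: a=3 b=-1049/1986 c=-832/993 d=4055/17874
  seg 3: a=0 b=566/993 c=797/662 d=-185/662
  seg 4: a=5 b=493/1986 c=-434/331 d=217/993
S(19/4) = 94407/42368

Δ: Δ0=-1, Δ1=1/3, Δ2=-1, Δ3=5/3, Δ4=-3/2
row 1: diag=8, rhs=8; c'=3/8, d'=1
row 2: denom=12−3·3/8=87/8; d'=(-8−3·1)/(87/8)=-88/87
row 3: denom=12−3·8/29=324/29; d'=(16−3·-88/87)/(324/29)=46/27
row 4: denom=10−3·29/108=331/36; d'=(-19−3·46/27)/(331/36)=-868/331
back: M4=-868/331
back: M3=46/27−29/108·-868/331=797/331
back: M2=-88/87−8/29·797/331=-1664/993
back: M1=1−3/8·-1664/993=539/331
M: M0=0, M1=539/331, M2=-1664/993, M3=797/331, M4=-868/331, M5=0
seg 0: a=3, c=M0/2=0, d=(M1−M0)/(6·1)=539/1986, b=Δ0−h0·(2M0+M1)/6=-2525/1986
seg 1: a=2, c=M1/2=539/662, d=(M2−M1)/(6·3)=-3281/17874, b=Δ1−h1·(2M1+M2)/6=-454/993
seg 2: a=3, c=M2/2=-832/993, d=(M3−M2)/(6·3)=4055/17874, b=Δ2−h2·(2M2+M3)/6=-1049/1986
seg 3: a=0, c=M3/2=797/662, d=(M4−M3)/(6·3)=-185/662, b=Δ3−h3·(2M3+M4)/6=566/993
seg 4: a=5, c=M4/2=-434/331, d=(M5−M4)/(6·2)=217/993, b=Δ4−h4·(2M4+M5)/6=493/1986
t_q=19/4 → seg 2, τ=3/4; S=3+-1049/1986·τ+-832/993·τ²+4055/17874·τ³=94407/42368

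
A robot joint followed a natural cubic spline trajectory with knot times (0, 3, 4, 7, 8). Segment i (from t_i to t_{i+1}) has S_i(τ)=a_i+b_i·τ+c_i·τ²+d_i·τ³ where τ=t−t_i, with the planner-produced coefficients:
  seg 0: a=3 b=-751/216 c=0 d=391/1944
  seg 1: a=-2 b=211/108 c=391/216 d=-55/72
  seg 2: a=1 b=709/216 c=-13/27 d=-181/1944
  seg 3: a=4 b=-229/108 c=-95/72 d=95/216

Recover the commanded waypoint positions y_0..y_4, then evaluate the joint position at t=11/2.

y_0=3 y_1=-2 y_2=1 y_3=4 y_4=1
S(11/2) = 869/192

y_0 = S_0(0) = a_0 = 3
y_1 = S_1(0) = a_1 = -2
y_2 = S_2(0) = a_2 = 1
y_3 = S_3(0) = a_3 = 4
y_4 = S_3(1) = 1
t_q=11/2 is in segment 2 (τ=3/2); S_2(τ)=869/192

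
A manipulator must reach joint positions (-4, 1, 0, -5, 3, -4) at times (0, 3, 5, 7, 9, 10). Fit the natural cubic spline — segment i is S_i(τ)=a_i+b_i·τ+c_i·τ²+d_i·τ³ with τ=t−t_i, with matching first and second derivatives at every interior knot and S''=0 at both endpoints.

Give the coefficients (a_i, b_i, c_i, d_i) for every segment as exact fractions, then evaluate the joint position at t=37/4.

Δ: Δ0=5/3, Δ1=-1/2, Δ2=-5/2, Δ3=4, Δ4=-7
row 1: diag=10, rhs=-13; c'=1/5, d'=-13/10
row 2: denom=8−2·1/5=38/5; d'=(-12−2·-13/10)/(38/5)=-47/38
row 3: denom=8−2·5/19=142/19; d'=(39−2·-47/38)/(142/19)=394/71
row 4: denom=6−2·19/71=388/71; d'=(-66−2·394/71)/(388/71)=-2737/194
back: M4=-2737/194
back: M3=394/71−19/71·-2737/194=1809/194
back: M2=-47/38−5/19·1809/194=-358/97
back: M1=-13/10−1/5·-358/97=-109/194
M: M0=0, M1=-109/194, M2=-358/97, M3=1809/194, M4=-2737/194, M5=0
seg 0: a=-4, c=M0/2=0, d=(M1−M0)/(6·3)=-109/3492, b=Δ0−h0·(2M0+M1)/6=2267/1164
seg 1: a=1, c=M1/2=-109/388, d=(M2−M1)/(6·2)=-607/2328, b=Δ1−h1·(2M1+M2)/6=643/582
seg 2: a=0, c=M2/2=-179/97, d=(M3−M2)/(6·2)=2525/2328, b=Δ2−h2·(2M2+M3)/6=-916/291
seg 3: a=-5, c=M3/2=1809/388, d=(M4−M3)/(6·2)=-2273/1164, b=Δ3−h3·(2M3+M4)/6=1447/582
seg 4: a=3, c=M4/2=-2737/388, d=(M5−M4)/(6·1)=2737/1164, b=Δ4−h4·(2M4+M5)/6=-1337/582
t_q=37/4 → seg 4, τ=1/4; S=3+-1337/582·τ+-2737/388·τ²+2737/1164·τ³=50199/24832

  seg 0: a=-4 b=2267/1164 c=0 d=-109/3492
  seg 1: a=1 b=643/582 c=-109/388 d=-607/2328
  seg 2: a=0 b=-916/291 c=-179/97 d=2525/2328
  seg 3: a=-5 b=1447/582 c=1809/388 d=-2273/1164
  seg 4: a=3 b=-1337/582 c=-2737/388 d=2737/1164
S(37/4) = 50199/24832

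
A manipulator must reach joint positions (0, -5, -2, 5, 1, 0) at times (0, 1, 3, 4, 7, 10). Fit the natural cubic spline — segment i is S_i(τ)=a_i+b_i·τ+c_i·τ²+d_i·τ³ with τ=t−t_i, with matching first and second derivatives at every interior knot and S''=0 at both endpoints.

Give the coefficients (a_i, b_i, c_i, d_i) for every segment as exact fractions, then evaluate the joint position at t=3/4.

Δ: Δ0=-5, Δ1=3/2, Δ2=7, Δ3=-4/3, Δ4=-1/3
row 1: diag=6, rhs=39; c'=1/3, d'=13/2
row 2: denom=6−2·1/3=16/3; d'=(33−2·13/2)/(16/3)=15/4
row 3: denom=8−1·3/16=125/16; d'=(-50−1·15/4)/(125/16)=-172/25
row 4: denom=12−3·48/125=1356/125; d'=(6−3·-172/25)/(1356/125)=555/226
back: M4=555/226
back: M3=-172/25−48/125·555/226=-884/113
back: M2=15/4−3/16·-884/113=1179/226
back: M1=13/2−1/3·1179/226=538/113
M: M0=0, M1=538/113, M2=1179/226, M3=-884/113, M4=555/226, M5=0
seg 0: a=0, c=M0/2=0, d=(M1−M0)/(6·1)=269/339, b=Δ0−h0·(2M0+M1)/6=-1964/339
seg 1: a=-5, c=M1/2=269/113, d=(M2−M1)/(6·2)=103/2712, b=Δ1−h1·(2M1+M2)/6=-1157/339
seg 2: a=-2, c=M2/2=1179/452, d=(M3−M2)/(6·1)=-2947/1356, b=Δ2−h2·(2M2+M3)/6=4451/678
seg 3: a=5, c=M3/2=-442/113, d=(M4−M3)/(6·3)=2323/4068, b=Δ3−h3·(2M3+M4)/6=7135/1356
seg 4: a=1, c=M4/2=555/452, d=(M5−M4)/(6·3)=-185/1356, b=Δ4−h4·(2M4+M5)/6=-1891/678
t_q=3/4 → seg 0, τ=3/4; S=0+-1964/339·τ+0·τ²+269/339·τ³=-29003/7232

  seg 0: a=0 b=-1964/339 c=0 d=269/339
  seg 1: a=-5 b=-1157/339 c=269/113 d=103/2712
  seg 2: a=-2 b=4451/678 c=1179/452 d=-2947/1356
  seg 3: a=5 b=7135/1356 c=-442/113 d=2323/4068
  seg 4: a=1 b=-1891/678 c=555/452 d=-185/1356
S(3/4) = -29003/7232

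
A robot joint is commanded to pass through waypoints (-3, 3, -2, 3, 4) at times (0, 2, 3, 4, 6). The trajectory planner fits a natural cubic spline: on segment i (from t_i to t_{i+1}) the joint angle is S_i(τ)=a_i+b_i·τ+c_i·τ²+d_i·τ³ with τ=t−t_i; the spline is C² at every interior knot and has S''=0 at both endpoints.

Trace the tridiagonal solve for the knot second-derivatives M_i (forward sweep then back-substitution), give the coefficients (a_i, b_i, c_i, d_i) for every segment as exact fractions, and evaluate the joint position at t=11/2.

  seg 0: a=-3 b=893/132 c=0 d=-497/528
  seg 1: a=3 b=-299/66 c=-497/88 d=1367/264
  seg 2: a=-2 b=-7/24 c=435/44 d=-1213/264
  seg 3: a=3 b=188/33 c=-343/88 d=343/528
S(11/2) = 6995/1408

Δ: Δ0=3, Δ1=-5, Δ2=5, Δ3=1/2
row 1: diag=6, rhs=-48; c'=1/6, d'=-8
row 2: denom=4−1·1/6=23/6; d'=(60−1·-8)/(23/6)=408/23
row 3: denom=6−1·6/23=132/23; d'=(-27−1·408/23)/(132/23)=-343/44
back: M3=-343/44
back: M2=408/23−6/23·-343/44=435/22
back: M1=-8−1/6·435/22=-497/44
M: M0=0, M1=-497/44, M2=435/22, M3=-343/44, M4=0
seg 0: a=-3, c=M0/2=0, d=(M1−M0)/(6·2)=-497/528, b=Δ0−h0·(2M0+M1)/6=893/132
seg 1: a=3, c=M1/2=-497/88, d=(M2−M1)/(6·1)=1367/264, b=Δ1−h1·(2M1+M2)/6=-299/66
seg 2: a=-2, c=M2/2=435/44, d=(M3−M2)/(6·1)=-1213/264, b=Δ2−h2·(2M2+M3)/6=-7/24
seg 3: a=3, c=M3/2=-343/88, d=(M4−M3)/(6·2)=343/528, b=Δ3−h3·(2M3+M4)/6=188/33
t_q=11/2 → seg 3, τ=3/2; S=3+188/33·τ+-343/88·τ²+343/528·τ³=6995/1408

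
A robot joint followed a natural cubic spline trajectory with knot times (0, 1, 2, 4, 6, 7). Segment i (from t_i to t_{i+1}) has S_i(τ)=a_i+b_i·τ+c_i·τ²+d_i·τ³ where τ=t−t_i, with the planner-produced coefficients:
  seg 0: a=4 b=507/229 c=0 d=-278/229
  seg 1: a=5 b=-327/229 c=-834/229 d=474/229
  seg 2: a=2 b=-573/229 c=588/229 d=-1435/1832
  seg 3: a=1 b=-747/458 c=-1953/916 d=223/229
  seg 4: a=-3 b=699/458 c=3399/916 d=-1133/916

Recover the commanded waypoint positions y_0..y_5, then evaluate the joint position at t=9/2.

y_0 = S_0(0) = a_0 = 4
y_1 = S_1(0) = a_1 = 5
y_2 = S_2(0) = a_2 = 2
y_3 = S_3(0) = a_3 = 1
y_4 = S_4(0) = a_4 = -3
y_5 = S_4(1) = 1
t_q=9/2 is in segment 3 (τ=1/2); S_3(τ)=-831/3664

y_0=4 y_1=5 y_2=2 y_3=1 y_4=-3 y_5=1
S(9/2) = -831/3664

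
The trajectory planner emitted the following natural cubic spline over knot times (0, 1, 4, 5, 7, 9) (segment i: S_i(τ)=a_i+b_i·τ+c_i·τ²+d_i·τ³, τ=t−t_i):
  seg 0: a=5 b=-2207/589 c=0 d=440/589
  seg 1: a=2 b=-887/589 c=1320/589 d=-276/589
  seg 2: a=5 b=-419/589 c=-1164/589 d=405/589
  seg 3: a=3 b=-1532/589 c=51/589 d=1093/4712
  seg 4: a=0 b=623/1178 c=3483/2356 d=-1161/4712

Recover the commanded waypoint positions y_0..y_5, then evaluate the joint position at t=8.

y_0=5 y_1=2 y_2=5 y_3=3 y_4=0 y_5=5
S(8) = 8297/4712

y_0 = S_0(0) = a_0 = 5
y_1 = S_1(0) = a_1 = 2
y_2 = S_2(0) = a_2 = 5
y_3 = S_3(0) = a_3 = 3
y_4 = S_4(0) = a_4 = 0
y_5 = S_4(2) = 5
t_q=8 is in segment 4 (τ=1); S_4(τ)=8297/4712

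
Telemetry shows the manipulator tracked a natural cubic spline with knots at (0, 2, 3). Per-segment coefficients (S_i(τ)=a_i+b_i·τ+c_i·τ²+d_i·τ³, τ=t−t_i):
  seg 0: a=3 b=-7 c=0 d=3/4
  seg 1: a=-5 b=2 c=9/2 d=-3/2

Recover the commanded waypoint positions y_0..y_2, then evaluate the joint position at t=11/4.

y_0=3 y_1=-5 y_2=0
S(11/4) = -205/128

y_0 = S_0(0) = a_0 = 3
y_1 = S_1(0) = a_1 = -5
y_2 = S_1(1) = 0
t_q=11/4 is in segment 1 (τ=3/4); S_1(τ)=-205/128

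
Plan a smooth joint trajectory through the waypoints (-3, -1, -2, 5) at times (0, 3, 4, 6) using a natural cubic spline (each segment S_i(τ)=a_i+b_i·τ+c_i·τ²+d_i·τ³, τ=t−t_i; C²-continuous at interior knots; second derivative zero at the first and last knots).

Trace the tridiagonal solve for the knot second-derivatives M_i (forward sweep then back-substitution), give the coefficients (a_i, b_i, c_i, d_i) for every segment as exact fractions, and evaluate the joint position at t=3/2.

Δ: Δ0=2/3, Δ1=-1, Δ2=7/2
row 1: diag=8, rhs=-10; c'=1/8, d'=-5/4
row 2: denom=6−1·1/8=47/8; d'=(27−1·-5/4)/(47/8)=226/47
back: M2=226/47
back: M1=-5/4−1/8·226/47=-87/47
M: M0=0, M1=-87/47, M2=226/47, M3=0
seg 0: a=-3, c=M0/2=0, d=(M1−M0)/(6·3)=-29/282, b=Δ0−h0·(2M0+M1)/6=449/282
seg 1: a=-1, c=M1/2=-87/94, d=(M2−M1)/(6·1)=313/282, b=Δ1−h1·(2M1+M2)/6=-167/141
seg 2: a=-2, c=M2/2=113/47, d=(M3−M2)/(6·2)=-113/282, b=Δ2−h2·(2M2+M3)/6=83/282
t_q=3/2 → seg 0, τ=3/2; S=-3+449/282·τ+0·τ²+-29/282·τ³=-721/752

  seg 0: a=-3 b=449/282 c=0 d=-29/282
  seg 1: a=-1 b=-167/141 c=-87/94 d=313/282
  seg 2: a=-2 b=83/282 c=113/47 d=-113/282
S(3/2) = -721/752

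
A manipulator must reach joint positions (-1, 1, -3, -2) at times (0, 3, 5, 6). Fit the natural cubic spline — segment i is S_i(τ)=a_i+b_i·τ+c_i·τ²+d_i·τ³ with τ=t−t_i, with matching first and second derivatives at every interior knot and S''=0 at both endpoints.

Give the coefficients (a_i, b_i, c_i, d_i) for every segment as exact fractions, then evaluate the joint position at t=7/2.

Δ: Δ0=2/3, Δ1=-2, Δ2=1
row 1: diag=10, rhs=-16; c'=1/5, d'=-8/5
row 2: denom=6−2·1/5=28/5; d'=(18−2·-8/5)/(28/5)=53/14
back: M2=53/14
back: M1=-8/5−1/5·53/14=-33/14
M: M0=0, M1=-33/14, M2=53/14, M3=0
seg 0: a=-1, c=M0/2=0, d=(M1−M0)/(6·3)=-11/84, b=Δ0−h0·(2M0+M1)/6=155/84
seg 1: a=1, c=M1/2=-33/28, d=(M2−M1)/(6·2)=43/84, b=Δ1−h1·(2M1+M2)/6=-71/42
seg 2: a=-3, c=M2/2=53/28, d=(M3−M2)/(6·1)=-53/84, b=Δ2−h2·(2M2+M3)/6=-11/42
t_q=7/2 → seg 1, τ=1/2; S=1+-71/42·τ+-33/28·τ²+43/84·τ³=-17/224

  seg 0: a=-1 b=155/84 c=0 d=-11/84
  seg 1: a=1 b=-71/42 c=-33/28 d=43/84
  seg 2: a=-3 b=-11/42 c=53/28 d=-53/84
S(7/2) = -17/224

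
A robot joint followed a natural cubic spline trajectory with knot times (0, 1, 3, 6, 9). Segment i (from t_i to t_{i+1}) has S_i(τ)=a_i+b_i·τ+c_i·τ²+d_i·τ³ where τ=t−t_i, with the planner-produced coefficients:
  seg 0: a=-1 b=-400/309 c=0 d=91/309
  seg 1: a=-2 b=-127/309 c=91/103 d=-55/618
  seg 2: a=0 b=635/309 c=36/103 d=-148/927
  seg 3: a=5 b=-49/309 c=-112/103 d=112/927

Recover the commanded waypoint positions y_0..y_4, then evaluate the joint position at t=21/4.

y_0=-1 y_1=-2 y_2=0 y_3=5 y_4=-2
S(21/4) = 7539/1648

y_0 = S_0(0) = a_0 = -1
y_1 = S_1(0) = a_1 = -2
y_2 = S_2(0) = a_2 = 0
y_3 = S_3(0) = a_3 = 5
y_4 = S_3(3) = -2
t_q=21/4 is in segment 2 (τ=9/4); S_2(τ)=7539/1648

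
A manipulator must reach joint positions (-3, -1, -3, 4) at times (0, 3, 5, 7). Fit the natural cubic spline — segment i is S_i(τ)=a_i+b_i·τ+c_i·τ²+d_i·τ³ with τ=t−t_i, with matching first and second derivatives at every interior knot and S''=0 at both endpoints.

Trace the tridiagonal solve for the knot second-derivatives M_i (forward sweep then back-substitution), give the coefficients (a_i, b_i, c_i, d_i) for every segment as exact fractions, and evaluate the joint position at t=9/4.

Δ: Δ0=2/3, Δ1=-1, Δ2=7/2
row 1: diag=10, rhs=-10; c'=1/5, d'=-1
row 2: denom=8−2·1/5=38/5; d'=(27−2·-1)/(38/5)=145/38
back: M2=145/38
back: M1=-1−1/5·145/38=-67/38
M: M0=0, M1=-67/38, M2=145/38, M3=0
seg 0: a=-3, c=M0/2=0, d=(M1−M0)/(6·3)=-67/684, b=Δ0−h0·(2M0+M1)/6=353/228
seg 1: a=-1, c=M1/2=-67/76, d=(M2−M1)/(6·2)=53/114, b=Δ1−h1·(2M1+M2)/6=-125/114
seg 2: a=-3, c=M2/2=145/76, d=(M3−M2)/(6·2)=-145/456, b=Δ2−h2·(2M2+M3)/6=109/114
t_q=9/4 → seg 0, τ=9/4; S=-3+353/228·τ+0·τ²+-67/684·τ³=-3075/4864

  seg 0: a=-3 b=353/228 c=0 d=-67/684
  seg 1: a=-1 b=-125/114 c=-67/76 d=53/114
  seg 2: a=-3 b=109/114 c=145/76 d=-145/456
S(9/4) = -3075/4864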